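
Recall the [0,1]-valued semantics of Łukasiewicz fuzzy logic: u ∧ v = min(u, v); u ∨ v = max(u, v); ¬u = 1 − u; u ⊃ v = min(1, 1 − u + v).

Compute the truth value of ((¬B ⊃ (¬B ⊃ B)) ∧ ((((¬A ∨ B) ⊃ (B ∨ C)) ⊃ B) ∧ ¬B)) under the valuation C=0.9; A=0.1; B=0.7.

¬B: Łukasiewicz ¬ gives 1 − 0.7 = 0.3
¬B: Łukasiewicz ¬ gives 1 − 0.7 = 0.3
(¬B ⊃ B): min(1, 1 − 0.3 + 0.7) = 1
(¬B ⊃ (¬B ⊃ B)): min(1, 1 − 0.3 + 1) = 1
¬A: Łukasiewicz ¬ gives 1 − 0.1 = 0.9
(¬A ∨ B) = max(0.9, 0.7) = 0.9
(B ∨ C) = max(0.7, 0.9) = 0.9
((¬A ∨ B) ⊃ (B ∨ C)): min(1, 1 − 0.9 + 0.9) = 1
(((¬A ∨ B) ⊃ (B ∨ C)) ⊃ B): min(1, 1 − 1 + 0.7) = 0.7
¬B: Łukasiewicz ¬ gives 1 − 0.7 = 0.3
((((¬A ∨ B) ⊃ (B ∨ C)) ⊃ B) ∧ ¬B) = min(0.7, 0.3) = 0.3
((¬B ⊃ (¬B ⊃ B)) ∧ ((((¬A ∨ B) ⊃ (B ∨ C)) ⊃ B) ∧ ¬B)) = min(1, 0.3) = 0.3

0.30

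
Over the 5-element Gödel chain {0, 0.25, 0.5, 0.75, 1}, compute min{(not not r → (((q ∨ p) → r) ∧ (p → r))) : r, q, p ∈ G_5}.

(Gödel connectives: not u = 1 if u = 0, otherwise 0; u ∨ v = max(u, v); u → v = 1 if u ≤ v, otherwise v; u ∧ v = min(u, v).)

0.25

The minimum is attained at r = 0.25, q = 0, p = 0.5:
  not r: Gödel ¬ of 0.25 = 0 (operand ≠ 0)
  not not r: Gödel ¬ of 0 = 1 (operand is 0)
  (q ∨ p) = max(0, 0.5) = 0.5
  ((q ∨ p) → r): 0.5 > 0.25, so result = 0.25
  (p → r): 0.5 > 0.25, so result = 0.25
  (((q ∨ p) → r) ∧ (p → r)) = min(0.25, 0.25) = 0.25
  (not not r → (((q ∨ p) → r) ∧ (p → r))): 1 > 0.25, so result = 0.25
Checking all 125 assignments confirms none give a value below 0.25.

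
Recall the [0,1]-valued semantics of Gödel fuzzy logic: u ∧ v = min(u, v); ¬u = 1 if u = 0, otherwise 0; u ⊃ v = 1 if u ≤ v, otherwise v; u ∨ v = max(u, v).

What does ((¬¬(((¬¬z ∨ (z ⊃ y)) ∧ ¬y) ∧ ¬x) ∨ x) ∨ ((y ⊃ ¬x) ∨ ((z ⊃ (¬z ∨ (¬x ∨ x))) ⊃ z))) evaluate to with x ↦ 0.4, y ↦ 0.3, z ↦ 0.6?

¬z: Gödel ¬ of 0.6 = 0 (operand ≠ 0)
¬¬z: Gödel ¬ of 0 = 1 (operand is 0)
(z ⊃ y): 0.6 > 0.3, so result = 0.3
(¬¬z ∨ (z ⊃ y)) = max(1, 0.3) = 1
¬y: Gödel ¬ of 0.3 = 0 (operand ≠ 0)
((¬¬z ∨ (z ⊃ y)) ∧ ¬y) = min(1, 0) = 0
¬x: Gödel ¬ of 0.4 = 0 (operand ≠ 0)
(((¬¬z ∨ (z ⊃ y)) ∧ ¬y) ∧ ¬x) = min(0, 0) = 0
¬(((¬¬z ∨ (z ⊃ y)) ∧ ¬y) ∧ ¬x): Gödel ¬ of 0 = 1 (operand is 0)
¬¬(((¬¬z ∨ (z ⊃ y)) ∧ ¬y) ∧ ¬x): Gödel ¬ of 1 = 0 (operand ≠ 0)
(¬¬(((¬¬z ∨ (z ⊃ y)) ∧ ¬y) ∧ ¬x) ∨ x) = max(0, 0.4) = 0.4
¬x: Gödel ¬ of 0.4 = 0 (operand ≠ 0)
(y ⊃ ¬x): 0.3 > 0, so result = 0
¬z: Gödel ¬ of 0.6 = 0 (operand ≠ 0)
¬x: Gödel ¬ of 0.4 = 0 (operand ≠ 0)
(¬x ∨ x) = max(0, 0.4) = 0.4
(¬z ∨ (¬x ∨ x)) = max(0, 0.4) = 0.4
(z ⊃ (¬z ∨ (¬x ∨ x))): 0.6 > 0.4, so result = 0.4
((z ⊃ (¬z ∨ (¬x ∨ x))) ⊃ z): 0.4 ≤ 0.6, so result = 1
((y ⊃ ¬x) ∨ ((z ⊃ (¬z ∨ (¬x ∨ x))) ⊃ z)) = max(0, 1) = 1
((¬¬(((¬¬z ∨ (z ⊃ y)) ∧ ¬y) ∧ ¬x) ∨ x) ∨ ((y ⊃ ¬x) ∨ ((z ⊃ (¬z ∨ (¬x ∨ x))) ⊃ z))) = max(0.4, 1) = 1

1.00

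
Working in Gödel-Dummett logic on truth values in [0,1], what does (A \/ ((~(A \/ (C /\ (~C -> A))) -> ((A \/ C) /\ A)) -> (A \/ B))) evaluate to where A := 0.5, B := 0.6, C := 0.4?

~C: Gödel ¬ of 0.4 = 0 (operand ≠ 0)
(~C -> A): 0 ≤ 0.5, so result = 1
(C /\ (~C -> A)) = min(0.4, 1) = 0.4
(A \/ (C /\ (~C -> A))) = max(0.5, 0.4) = 0.5
~(A \/ (C /\ (~C -> A))): Gödel ¬ of 0.5 = 0 (operand ≠ 0)
(A \/ C) = max(0.5, 0.4) = 0.5
((A \/ C) /\ A) = min(0.5, 0.5) = 0.5
(~(A \/ (C /\ (~C -> A))) -> ((A \/ C) /\ A)): 0 ≤ 0.5, so result = 1
(A \/ B) = max(0.5, 0.6) = 0.6
((~(A \/ (C /\ (~C -> A))) -> ((A \/ C) /\ A)) -> (A \/ B)): 1 > 0.6, so result = 0.6
(A \/ ((~(A \/ (C /\ (~C -> A))) -> ((A \/ C) /\ A)) -> (A \/ B))) = max(0.5, 0.6) = 0.6

0.60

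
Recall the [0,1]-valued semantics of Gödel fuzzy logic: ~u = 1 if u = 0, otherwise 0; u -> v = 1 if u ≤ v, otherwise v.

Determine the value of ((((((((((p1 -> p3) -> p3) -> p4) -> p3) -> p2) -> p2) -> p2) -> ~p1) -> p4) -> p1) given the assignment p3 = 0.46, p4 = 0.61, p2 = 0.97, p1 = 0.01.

(p1 -> p3): 0.01 ≤ 0.46, so result = 1
((p1 -> p3) -> p3): 1 > 0.46, so result = 0.46
(((p1 -> p3) -> p3) -> p4): 0.46 ≤ 0.61, so result = 1
((((p1 -> p3) -> p3) -> p4) -> p3): 1 > 0.46, so result = 0.46
(((((p1 -> p3) -> p3) -> p4) -> p3) -> p2): 0.46 ≤ 0.97, so result = 1
((((((p1 -> p3) -> p3) -> p4) -> p3) -> p2) -> p2): 1 > 0.97, so result = 0.97
(((((((p1 -> p3) -> p3) -> p4) -> p3) -> p2) -> p2) -> p2): 0.97 ≤ 0.97, so result = 1
~p1: Gödel ¬ of 0.01 = 0 (operand ≠ 0)
((((((((p1 -> p3) -> p3) -> p4) -> p3) -> p2) -> p2) -> p2) -> ~p1): 1 > 0, so result = 0
(((((((((p1 -> p3) -> p3) -> p4) -> p3) -> p2) -> p2) -> p2) -> ~p1) -> p4): 0 ≤ 0.61, so result = 1
((((((((((p1 -> p3) -> p3) -> p4) -> p3) -> p2) -> p2) -> p2) -> ~p1) -> p4) -> p1): 1 > 0.01, so result = 0.01

0.01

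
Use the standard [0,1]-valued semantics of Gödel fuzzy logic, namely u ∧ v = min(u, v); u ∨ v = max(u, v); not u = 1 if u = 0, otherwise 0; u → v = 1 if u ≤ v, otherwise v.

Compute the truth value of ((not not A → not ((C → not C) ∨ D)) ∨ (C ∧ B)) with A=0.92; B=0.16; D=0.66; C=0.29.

not A: Gödel ¬ of 0.92 = 0 (operand ≠ 0)
not not A: Gödel ¬ of 0 = 1 (operand is 0)
not C: Gödel ¬ of 0.29 = 0 (operand ≠ 0)
(C → not C): 0.29 > 0, so result = 0
((C → not C) ∨ D) = max(0, 0.66) = 0.66
not ((C → not C) ∨ D): Gödel ¬ of 0.66 = 0 (operand ≠ 0)
(not not A → not ((C → not C) ∨ D)): 1 > 0, so result = 0
(C ∧ B) = min(0.29, 0.16) = 0.16
((not not A → not ((C → not C) ∨ D)) ∨ (C ∧ B)) = max(0, 0.16) = 0.16

0.16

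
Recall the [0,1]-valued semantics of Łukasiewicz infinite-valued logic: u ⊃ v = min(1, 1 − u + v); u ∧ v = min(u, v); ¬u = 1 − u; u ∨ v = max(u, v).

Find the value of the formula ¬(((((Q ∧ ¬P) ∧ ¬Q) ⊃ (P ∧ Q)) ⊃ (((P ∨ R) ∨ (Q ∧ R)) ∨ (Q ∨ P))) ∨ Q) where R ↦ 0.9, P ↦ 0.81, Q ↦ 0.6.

¬P: Łukasiewicz ¬ gives 1 − 0.81 = 0.19
(Q ∧ ¬P) = min(0.6, 0.19) = 0.19
¬Q: Łukasiewicz ¬ gives 1 − 0.6 = 0.4
((Q ∧ ¬P) ∧ ¬Q) = min(0.19, 0.4) = 0.19
(P ∧ Q) = min(0.81, 0.6) = 0.6
(((Q ∧ ¬P) ∧ ¬Q) ⊃ (P ∧ Q)): min(1, 1 − 0.19 + 0.6) = 1
(P ∨ R) = max(0.81, 0.9) = 0.9
(Q ∧ R) = min(0.6, 0.9) = 0.6
((P ∨ R) ∨ (Q ∧ R)) = max(0.9, 0.6) = 0.9
(Q ∨ P) = max(0.6, 0.81) = 0.81
(((P ∨ R) ∨ (Q ∧ R)) ∨ (Q ∨ P)) = max(0.9, 0.81) = 0.9
((((Q ∧ ¬P) ∧ ¬Q) ⊃ (P ∧ Q)) ⊃ (((P ∨ R) ∨ (Q ∧ R)) ∨ (Q ∨ P))): min(1, 1 − 1 + 0.9) = 0.9
(((((Q ∧ ¬P) ∧ ¬Q) ⊃ (P ∧ Q)) ⊃ (((P ∨ R) ∨ (Q ∧ R)) ∨ (Q ∨ P))) ∨ Q) = max(0.9, 0.6) = 0.9
¬(((((Q ∧ ¬P) ∧ ¬Q) ⊃ (P ∧ Q)) ⊃ (((P ∨ R) ∨ (Q ∧ R)) ∨ (Q ∨ P))) ∨ Q): Łukasiewicz ¬ gives 1 − 0.9 = 0.1

0.10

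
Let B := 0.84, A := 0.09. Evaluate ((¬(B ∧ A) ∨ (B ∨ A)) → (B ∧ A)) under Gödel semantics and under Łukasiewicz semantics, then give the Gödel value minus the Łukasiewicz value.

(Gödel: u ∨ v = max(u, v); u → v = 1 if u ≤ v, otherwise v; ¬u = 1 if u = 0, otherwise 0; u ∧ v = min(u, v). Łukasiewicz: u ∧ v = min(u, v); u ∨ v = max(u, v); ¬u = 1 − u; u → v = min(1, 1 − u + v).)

Gödel evaluation:
  (B ∧ A) = min(0.84, 0.09) = 0.09
  ¬(B ∧ A): Gödel ¬ of 0.09 = 0 (operand ≠ 0)
  (B ∨ A) = max(0.84, 0.09) = 0.84
  (¬(B ∧ A) ∨ (B ∨ A)) = max(0, 0.84) = 0.84
  (B ∧ A) = min(0.84, 0.09) = 0.09
  ((¬(B ∧ A) ∨ (B ∨ A)) → (B ∧ A)): 0.84 > 0.09, so result = 0.09
  Gödel value = 0.09
Łukasiewicz evaluation:
  (B ∧ A) = min(0.84, 0.09) = 0.09
  ¬(B ∧ A): Łukasiewicz ¬ gives 1 − 0.09 = 0.91
  (B ∨ A) = max(0.84, 0.09) = 0.84
  (¬(B ∧ A) ∨ (B ∨ A)) = max(0.91, 0.84) = 0.91
  (B ∧ A) = min(0.84, 0.09) = 0.09
  ((¬(B ∧ A) ∨ (B ∨ A)) → (B ∧ A)): min(1, 1 − 0.91 + 0.09) = 0.18
  Łukasiewicz value = 0.18
Difference: 0.09 − 0.18 = -0.09

-0.09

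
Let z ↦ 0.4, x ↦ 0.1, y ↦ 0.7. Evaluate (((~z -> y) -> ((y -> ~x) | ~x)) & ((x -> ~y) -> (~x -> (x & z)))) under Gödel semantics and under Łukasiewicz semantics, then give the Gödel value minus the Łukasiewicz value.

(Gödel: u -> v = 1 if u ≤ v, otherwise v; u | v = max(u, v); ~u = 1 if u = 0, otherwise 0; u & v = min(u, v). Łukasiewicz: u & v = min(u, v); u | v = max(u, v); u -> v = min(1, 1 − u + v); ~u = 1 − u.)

Gödel evaluation:
  ~z: Gödel ¬ of 0.4 = 0 (operand ≠ 0)
  (~z -> y): 0 ≤ 0.7, so result = 1
  ~x: Gödel ¬ of 0.1 = 0 (operand ≠ 0)
  (y -> ~x): 0.7 > 0, so result = 0
  ~x: Gödel ¬ of 0.1 = 0 (operand ≠ 0)
  ((y -> ~x) | ~x) = max(0, 0) = 0
  ((~z -> y) -> ((y -> ~x) | ~x)): 1 > 0, so result = 0
  ~y: Gödel ¬ of 0.7 = 0 (operand ≠ 0)
  (x -> ~y): 0.1 > 0, so result = 0
  ~x: Gödel ¬ of 0.1 = 0 (operand ≠ 0)
  (x & z) = min(0.1, 0.4) = 0.1
  (~x -> (x & z)): 0 ≤ 0.1, so result = 1
  ((x -> ~y) -> (~x -> (x & z))): 0 ≤ 1, so result = 1
  (((~z -> y) -> ((y -> ~x) | ~x)) & ((x -> ~y) -> (~x -> (x & z)))) = min(0, 1) = 0
  Gödel value = 0
Łukasiewicz evaluation:
  ~z: Łukasiewicz ¬ gives 1 − 0.4 = 0.6
  (~z -> y): min(1, 1 − 0.6 + 0.7) = 1
  ~x: Łukasiewicz ¬ gives 1 − 0.1 = 0.9
  (y -> ~x): min(1, 1 − 0.7 + 0.9) = 1
  ~x: Łukasiewicz ¬ gives 1 − 0.1 = 0.9
  ((y -> ~x) | ~x) = max(1, 0.9) = 1
  ((~z -> y) -> ((y -> ~x) | ~x)): min(1, 1 − 1 + 1) = 1
  ~y: Łukasiewicz ¬ gives 1 − 0.7 = 0.3
  (x -> ~y): min(1, 1 − 0.1 + 0.3) = 1
  ~x: Łukasiewicz ¬ gives 1 − 0.1 = 0.9
  (x & z) = min(0.1, 0.4) = 0.1
  (~x -> (x & z)): min(1, 1 − 0.9 + 0.1) = 0.2
  ((x -> ~y) -> (~x -> (x & z))): min(1, 1 − 1 + 0.2) = 0.2
  (((~z -> y) -> ((y -> ~x) | ~x)) & ((x -> ~y) -> (~x -> (x & z)))) = min(1, 0.2) = 0.2
  Łukasiewicz value = 0.2
Difference: 0 − 0.2 = -0.20

-0.20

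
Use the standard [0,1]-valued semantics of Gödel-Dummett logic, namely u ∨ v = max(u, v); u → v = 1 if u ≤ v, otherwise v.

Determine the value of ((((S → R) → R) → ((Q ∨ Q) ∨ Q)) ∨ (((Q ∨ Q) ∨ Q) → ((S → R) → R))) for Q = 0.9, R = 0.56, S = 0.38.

1.00

(S → R): 0.38 ≤ 0.56, so result = 1
((S → R) → R): 1 > 0.56, so result = 0.56
(Q ∨ Q) = max(0.9, 0.9) = 0.9
((Q ∨ Q) ∨ Q) = max(0.9, 0.9) = 0.9
(((S → R) → R) → ((Q ∨ Q) ∨ Q)): 0.56 ≤ 0.9, so result = 1
(Q ∨ Q) = max(0.9, 0.9) = 0.9
((Q ∨ Q) ∨ Q) = max(0.9, 0.9) = 0.9
(S → R): 0.38 ≤ 0.56, so result = 1
((S → R) → R): 1 > 0.56, so result = 0.56
(((Q ∨ Q) ∨ Q) → ((S → R) → R)): 0.9 > 0.56, so result = 0.56
((((S → R) → R) → ((Q ∨ Q) ∨ Q)) ∨ (((Q ∨ Q) ∨ Q) → ((S → R) → R))) = max(1, 0.56) = 1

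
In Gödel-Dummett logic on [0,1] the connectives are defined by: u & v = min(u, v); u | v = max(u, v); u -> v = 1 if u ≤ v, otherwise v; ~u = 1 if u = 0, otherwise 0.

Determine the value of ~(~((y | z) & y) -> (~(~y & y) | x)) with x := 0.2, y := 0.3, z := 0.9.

0.00

(y | z) = max(0.3, 0.9) = 0.9
((y | z) & y) = min(0.9, 0.3) = 0.3
~((y | z) & y): Gödel ¬ of 0.3 = 0 (operand ≠ 0)
~y: Gödel ¬ of 0.3 = 0 (operand ≠ 0)
(~y & y) = min(0, 0.3) = 0
~(~y & y): Gödel ¬ of 0 = 1 (operand is 0)
(~(~y & y) | x) = max(1, 0.2) = 1
(~((y | z) & y) -> (~(~y & y) | x)): 0 ≤ 1, so result = 1
~(~((y | z) & y) -> (~(~y & y) | x)): Gödel ¬ of 1 = 0 (operand ≠ 0)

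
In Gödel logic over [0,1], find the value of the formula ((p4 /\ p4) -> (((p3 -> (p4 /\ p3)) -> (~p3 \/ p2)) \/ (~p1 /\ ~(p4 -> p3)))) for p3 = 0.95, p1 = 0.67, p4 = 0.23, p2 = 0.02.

0.02

(p4 /\ p4) = min(0.23, 0.23) = 0.23
(p4 /\ p3) = min(0.23, 0.95) = 0.23
(p3 -> (p4 /\ p3)): 0.95 > 0.23, so result = 0.23
~p3: Gödel ¬ of 0.95 = 0 (operand ≠ 0)
(~p3 \/ p2) = max(0, 0.02) = 0.02
((p3 -> (p4 /\ p3)) -> (~p3 \/ p2)): 0.23 > 0.02, so result = 0.02
~p1: Gödel ¬ of 0.67 = 0 (operand ≠ 0)
(p4 -> p3): 0.23 ≤ 0.95, so result = 1
~(p4 -> p3): Gödel ¬ of 1 = 0 (operand ≠ 0)
(~p1 /\ ~(p4 -> p3)) = min(0, 0) = 0
(((p3 -> (p4 /\ p3)) -> (~p3 \/ p2)) \/ (~p1 /\ ~(p4 -> p3))) = max(0.02, 0) = 0.02
((p4 /\ p4) -> (((p3 -> (p4 /\ p3)) -> (~p3 \/ p2)) \/ (~p1 /\ ~(p4 -> p3)))): 0.23 > 0.02, so result = 0.02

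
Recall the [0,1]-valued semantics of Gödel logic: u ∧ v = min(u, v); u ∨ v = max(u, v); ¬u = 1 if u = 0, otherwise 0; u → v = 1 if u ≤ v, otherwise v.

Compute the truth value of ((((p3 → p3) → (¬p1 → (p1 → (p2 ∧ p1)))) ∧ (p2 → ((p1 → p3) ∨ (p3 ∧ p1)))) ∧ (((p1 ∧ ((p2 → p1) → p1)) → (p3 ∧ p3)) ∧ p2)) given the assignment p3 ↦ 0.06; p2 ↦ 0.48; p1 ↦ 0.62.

0.06

(p3 → p3): 0.06 ≤ 0.06, so result = 1
¬p1: Gödel ¬ of 0.62 = 0 (operand ≠ 0)
(p2 ∧ p1) = min(0.48, 0.62) = 0.48
(p1 → (p2 ∧ p1)): 0.62 > 0.48, so result = 0.48
(¬p1 → (p1 → (p2 ∧ p1))): 0 ≤ 0.48, so result = 1
((p3 → p3) → (¬p1 → (p1 → (p2 ∧ p1)))): 1 ≤ 1, so result = 1
(p1 → p3): 0.62 > 0.06, so result = 0.06
(p3 ∧ p1) = min(0.06, 0.62) = 0.06
((p1 → p3) ∨ (p3 ∧ p1)) = max(0.06, 0.06) = 0.06
(p2 → ((p1 → p3) ∨ (p3 ∧ p1))): 0.48 > 0.06, so result = 0.06
(((p3 → p3) → (¬p1 → (p1 → (p2 ∧ p1)))) ∧ (p2 → ((p1 → p3) ∨ (p3 ∧ p1)))) = min(1, 0.06) = 0.06
(p2 → p1): 0.48 ≤ 0.62, so result = 1
((p2 → p1) → p1): 1 > 0.62, so result = 0.62
(p1 ∧ ((p2 → p1) → p1)) = min(0.62, 0.62) = 0.62
(p3 ∧ p3) = min(0.06, 0.06) = 0.06
((p1 ∧ ((p2 → p1) → p1)) → (p3 ∧ p3)): 0.62 > 0.06, so result = 0.06
(((p1 ∧ ((p2 → p1) → p1)) → (p3 ∧ p3)) ∧ p2) = min(0.06, 0.48) = 0.06
((((p3 → p3) → (¬p1 → (p1 → (p2 ∧ p1)))) ∧ (p2 → ((p1 → p3) ∨ (p3 ∧ p1)))) ∧ (((p1 ∧ ((p2 → p1) → p1)) → (p3 ∧ p3)) ∧ p2)) = min(0.06, 0.06) = 0.06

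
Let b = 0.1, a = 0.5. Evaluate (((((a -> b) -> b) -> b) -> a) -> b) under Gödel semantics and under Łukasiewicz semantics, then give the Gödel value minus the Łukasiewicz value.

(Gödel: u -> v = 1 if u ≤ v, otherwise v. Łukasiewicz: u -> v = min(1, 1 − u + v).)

-0.10

Gödel evaluation:
  (a -> b): 0.5 > 0.1, so result = 0.1
  ((a -> b) -> b): 0.1 ≤ 0.1, so result = 1
  (((a -> b) -> b) -> b): 1 > 0.1, so result = 0.1
  ((((a -> b) -> b) -> b) -> a): 0.1 ≤ 0.5, so result = 1
  (((((a -> b) -> b) -> b) -> a) -> b): 1 > 0.1, so result = 0.1
  Gödel value = 0.1
Łukasiewicz evaluation:
  (a -> b): min(1, 1 − 0.5 + 0.1) = 0.6
  ((a -> b) -> b): min(1, 1 − 0.6 + 0.1) = 0.5
  (((a -> b) -> b) -> b): min(1, 1 − 0.5 + 0.1) = 0.6
  ((((a -> b) -> b) -> b) -> a): min(1, 1 − 0.6 + 0.5) = 0.9
  (((((a -> b) -> b) -> b) -> a) -> b): min(1, 1 − 0.9 + 0.1) = 0.2
  Łukasiewicz value = 0.2
Difference: 0.1 − 0.2 = -0.10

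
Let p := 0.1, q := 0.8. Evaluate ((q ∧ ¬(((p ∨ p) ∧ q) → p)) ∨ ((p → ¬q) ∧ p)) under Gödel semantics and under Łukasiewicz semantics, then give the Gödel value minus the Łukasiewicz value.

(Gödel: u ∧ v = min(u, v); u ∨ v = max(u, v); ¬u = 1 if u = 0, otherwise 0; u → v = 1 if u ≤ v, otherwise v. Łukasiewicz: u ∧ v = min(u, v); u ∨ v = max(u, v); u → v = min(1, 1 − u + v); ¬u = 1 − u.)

Gödel evaluation:
  (p ∨ p) = max(0.1, 0.1) = 0.1
  ((p ∨ p) ∧ q) = min(0.1, 0.8) = 0.1
  (((p ∨ p) ∧ q) → p): 0.1 ≤ 0.1, so result = 1
  ¬(((p ∨ p) ∧ q) → p): Gödel ¬ of 1 = 0 (operand ≠ 0)
  (q ∧ ¬(((p ∨ p) ∧ q) → p)) = min(0.8, 0) = 0
  ¬q: Gödel ¬ of 0.8 = 0 (operand ≠ 0)
  (p → ¬q): 0.1 > 0, so result = 0
  ((p → ¬q) ∧ p) = min(0, 0.1) = 0
  ((q ∧ ¬(((p ∨ p) ∧ q) → p)) ∨ ((p → ¬q) ∧ p)) = max(0, 0) = 0
  Gödel value = 0
Łukasiewicz evaluation:
  (p ∨ p) = max(0.1, 0.1) = 0.1
  ((p ∨ p) ∧ q) = min(0.1, 0.8) = 0.1
  (((p ∨ p) ∧ q) → p): min(1, 1 − 0.1 + 0.1) = 1
  ¬(((p ∨ p) ∧ q) → p): Łukasiewicz ¬ gives 1 − 1 = 0
  (q ∧ ¬(((p ∨ p) ∧ q) → p)) = min(0.8, 0) = 0
  ¬q: Łukasiewicz ¬ gives 1 − 0.8 = 0.2
  (p → ¬q): min(1, 1 − 0.1 + 0.2) = 1
  ((p → ¬q) ∧ p) = min(1, 0.1) = 0.1
  ((q ∧ ¬(((p ∨ p) ∧ q) → p)) ∨ ((p → ¬q) ∧ p)) = max(0, 0.1) = 0.1
  Łukasiewicz value = 0.1
Difference: 0 − 0.1 = -0.10

-0.10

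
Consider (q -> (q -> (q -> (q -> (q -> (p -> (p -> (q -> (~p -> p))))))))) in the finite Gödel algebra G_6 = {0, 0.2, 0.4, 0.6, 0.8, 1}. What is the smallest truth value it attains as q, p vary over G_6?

1.00

Every assignment gives 1. For instance at q = 0, p = 0:
  ~p: Gödel ¬ of 0 = 1 (operand is 0)
  (~p -> p): 1 > 0, so result = 0
  (q -> (~p -> p)): 0 ≤ 0, so result = 1
  (p -> (q -> (~p -> p))): 0 ≤ 1, so result = 1
  (p -> (p -> (q -> (~p -> p)))): 0 ≤ 1, so result = 1
  (q -> (p -> (p -> (q -> (~p -> p))))): 0 ≤ 1, so result = 1
  (q -> (q -> (p -> (p -> (q -> (~p -> p)))))): 0 ≤ 1, so result = 1
  (q -> (q -> (q -> (p -> (p -> (q -> (~p -> p))))))): 0 ≤ 1, so result = 1
  (q -> (q -> (q -> (q -> (p -> (p -> (q -> (~p -> p)))))))): 0 ≤ 1, so result = 1
  (q -> (q -> (q -> (q -> (q -> (p -> (p -> (q -> (~p -> p))))))))): 0 ≤ 1, so result = 1
All 36 assignments give value 1 — the formula is a G_6-tautology.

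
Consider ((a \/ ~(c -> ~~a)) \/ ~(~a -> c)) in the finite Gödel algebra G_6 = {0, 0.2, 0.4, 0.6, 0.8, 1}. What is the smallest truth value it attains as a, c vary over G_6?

The minimum is attained at a = 0.2, c = 0:
  ~a: Gödel ¬ of 0.2 = 0 (operand ≠ 0)
  ~~a: Gödel ¬ of 0 = 1 (operand is 0)
  (c -> ~~a): 0 ≤ 1, so result = 1
  ~(c -> ~~a): Gödel ¬ of 1 = 0 (operand ≠ 0)
  (a \/ ~(c -> ~~a)) = max(0.2, 0) = 0.2
  ~a: Gödel ¬ of 0.2 = 0 (operand ≠ 0)
  (~a -> c): 0 ≤ 0, so result = 1
  ~(~a -> c): Gödel ¬ of 1 = 0 (operand ≠ 0)
  ((a \/ ~(c -> ~~a)) \/ ~(~a -> c)) = max(0.2, 0) = 0.2
Checking all 36 assignments confirms none give a value below 0.20.

0.20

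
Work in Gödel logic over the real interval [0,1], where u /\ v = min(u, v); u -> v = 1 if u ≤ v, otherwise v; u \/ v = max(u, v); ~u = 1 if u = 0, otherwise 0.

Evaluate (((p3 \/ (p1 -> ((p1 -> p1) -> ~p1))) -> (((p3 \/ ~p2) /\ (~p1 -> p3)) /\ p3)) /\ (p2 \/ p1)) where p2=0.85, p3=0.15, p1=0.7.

(p1 -> p1): 0.7 ≤ 0.7, so result = 1
~p1: Gödel ¬ of 0.7 = 0 (operand ≠ 0)
((p1 -> p1) -> ~p1): 1 > 0, so result = 0
(p1 -> ((p1 -> p1) -> ~p1)): 0.7 > 0, so result = 0
(p3 \/ (p1 -> ((p1 -> p1) -> ~p1))) = max(0.15, 0) = 0.15
~p2: Gödel ¬ of 0.85 = 0 (operand ≠ 0)
(p3 \/ ~p2) = max(0.15, 0) = 0.15
~p1: Gödel ¬ of 0.7 = 0 (operand ≠ 0)
(~p1 -> p3): 0 ≤ 0.15, so result = 1
((p3 \/ ~p2) /\ (~p1 -> p3)) = min(0.15, 1) = 0.15
(((p3 \/ ~p2) /\ (~p1 -> p3)) /\ p3) = min(0.15, 0.15) = 0.15
((p3 \/ (p1 -> ((p1 -> p1) -> ~p1))) -> (((p3 \/ ~p2) /\ (~p1 -> p3)) /\ p3)): 0.15 ≤ 0.15, so result = 1
(p2 \/ p1) = max(0.85, 0.7) = 0.85
(((p3 \/ (p1 -> ((p1 -> p1) -> ~p1))) -> (((p3 \/ ~p2) /\ (~p1 -> p3)) /\ p3)) /\ (p2 \/ p1)) = min(1, 0.85) = 0.85

0.85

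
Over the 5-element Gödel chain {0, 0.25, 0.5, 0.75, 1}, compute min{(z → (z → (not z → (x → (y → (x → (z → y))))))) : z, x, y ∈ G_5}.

Every assignment gives 1. For instance at z = 0, x = 0, y = 0:
  not z: Gödel ¬ of 0 = 1 (operand is 0)
  (z → y): 0 ≤ 0, so result = 1
  (x → (z → y)): 0 ≤ 1, so result = 1
  (y → (x → (z → y))): 0 ≤ 1, so result = 1
  (x → (y → (x → (z → y)))): 0 ≤ 1, so result = 1
  (not z → (x → (y → (x → (z → y))))): 1 ≤ 1, so result = 1
  (z → (not z → (x → (y → (x → (z → y)))))): 0 ≤ 1, so result = 1
  (z → (z → (not z → (x → (y → (x → (z → y))))))): 0 ≤ 1, so result = 1
All 125 assignments give value 1 — the formula is a G_5-tautology.

1.00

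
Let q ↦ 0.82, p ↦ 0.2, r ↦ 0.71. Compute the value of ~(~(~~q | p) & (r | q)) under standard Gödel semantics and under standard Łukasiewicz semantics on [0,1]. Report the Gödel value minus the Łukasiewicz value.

Gödel evaluation:
  ~q: Gödel ¬ of 0.82 = 0 (operand ≠ 0)
  ~~q: Gödel ¬ of 0 = 1 (operand is 0)
  (~~q | p) = max(1, 0.2) = 1
  ~(~~q | p): Gödel ¬ of 1 = 0 (operand ≠ 0)
  (r | q) = max(0.71, 0.82) = 0.82
  (~(~~q | p) & (r | q)) = min(0, 0.82) = 0
  ~(~(~~q | p) & (r | q)): Gödel ¬ of 0 = 1 (operand is 0)
  Gödel value = 1
Łukasiewicz evaluation:
  ~q: Łukasiewicz ¬ gives 1 − 0.82 = 0.18
  ~~q: Łukasiewicz ¬ gives 1 − 0.18 = 0.82
  (~~q | p) = max(0.82, 0.2) = 0.82
  ~(~~q | p): Łukasiewicz ¬ gives 1 − 0.82 = 0.18
  (r | q) = max(0.71, 0.82) = 0.82
  (~(~~q | p) & (r | q)) = min(0.18, 0.82) = 0.18
  ~(~(~~q | p) & (r | q)): Łukasiewicz ¬ gives 1 − 0.18 = 0.82
  Łukasiewicz value = 0.82
Difference: 1 − 0.82 = 0.18

0.18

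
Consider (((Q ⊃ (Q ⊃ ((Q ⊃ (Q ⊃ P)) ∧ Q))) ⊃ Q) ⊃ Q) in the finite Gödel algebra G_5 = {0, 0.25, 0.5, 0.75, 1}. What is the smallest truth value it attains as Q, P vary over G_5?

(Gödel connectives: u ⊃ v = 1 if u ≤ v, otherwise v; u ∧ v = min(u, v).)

The minimum is attained at Q = 0.25, P = 0:
  (Q ⊃ P): 0.25 > 0, so result = 0
  (Q ⊃ (Q ⊃ P)): 0.25 > 0, so result = 0
  ((Q ⊃ (Q ⊃ P)) ∧ Q) = min(0, 0.25) = 0
  (Q ⊃ ((Q ⊃ (Q ⊃ P)) ∧ Q)): 0.25 > 0, so result = 0
  (Q ⊃ (Q ⊃ ((Q ⊃ (Q ⊃ P)) ∧ Q))): 0.25 > 0, so result = 0
  ((Q ⊃ (Q ⊃ ((Q ⊃ (Q ⊃ P)) ∧ Q))) ⊃ Q): 0 ≤ 0.25, so result = 1
  (((Q ⊃ (Q ⊃ ((Q ⊃ (Q ⊃ P)) ∧ Q))) ⊃ Q) ⊃ Q): 1 > 0.25, so result = 0.25
Checking all 25 assignments confirms none give a value below 0.25.

0.25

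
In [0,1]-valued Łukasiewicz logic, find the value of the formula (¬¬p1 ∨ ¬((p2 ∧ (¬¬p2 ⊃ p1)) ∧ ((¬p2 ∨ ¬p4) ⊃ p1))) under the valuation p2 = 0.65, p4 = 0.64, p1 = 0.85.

0.85

¬p1: Łukasiewicz ¬ gives 1 − 0.85 = 0.15
¬¬p1: Łukasiewicz ¬ gives 1 − 0.15 = 0.85
¬p2: Łukasiewicz ¬ gives 1 − 0.65 = 0.35
¬¬p2: Łukasiewicz ¬ gives 1 − 0.35 = 0.65
(¬¬p2 ⊃ p1): min(1, 1 − 0.65 + 0.85) = 1
(p2 ∧ (¬¬p2 ⊃ p1)) = min(0.65, 1) = 0.65
¬p2: Łukasiewicz ¬ gives 1 − 0.65 = 0.35
¬p4: Łukasiewicz ¬ gives 1 − 0.64 = 0.36
(¬p2 ∨ ¬p4) = max(0.35, 0.36) = 0.36
((¬p2 ∨ ¬p4) ⊃ p1): min(1, 1 − 0.36 + 0.85) = 1
((p2 ∧ (¬¬p2 ⊃ p1)) ∧ ((¬p2 ∨ ¬p4) ⊃ p1)) = min(0.65, 1) = 0.65
¬((p2 ∧ (¬¬p2 ⊃ p1)) ∧ ((¬p2 ∨ ¬p4) ⊃ p1)): Łukasiewicz ¬ gives 1 − 0.65 = 0.35
(¬¬p1 ∨ ¬((p2 ∧ (¬¬p2 ⊃ p1)) ∧ ((¬p2 ∨ ¬p4) ⊃ p1))) = max(0.85, 0.35) = 0.85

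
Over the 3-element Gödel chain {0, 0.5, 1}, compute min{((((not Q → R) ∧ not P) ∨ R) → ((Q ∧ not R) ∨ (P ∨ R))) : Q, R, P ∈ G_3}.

The minimum is attained at Q = 0.5, R = 0, P = 0:
  not Q: Gödel ¬ of 0.5 = 0 (operand ≠ 0)
  (not Q → R): 0 ≤ 0, so result = 1
  not P: Gödel ¬ of 0 = 1 (operand is 0)
  ((not Q → R) ∧ not P) = min(1, 1) = 1
  (((not Q → R) ∧ not P) ∨ R) = max(1, 0) = 1
  not R: Gödel ¬ of 0 = 1 (operand is 0)
  (Q ∧ not R) = min(0.5, 1) = 0.5
  (P ∨ R) = max(0, 0) = 0
  ((Q ∧ not R) ∨ (P ∨ R)) = max(0.5, 0) = 0.5
  ((((not Q → R) ∧ not P) ∨ R) → ((Q ∧ not R) ∨ (P ∨ R))): 1 > 0.5, so result = 0.5
Checking all 27 assignments confirms none give a value below 0.50.

0.50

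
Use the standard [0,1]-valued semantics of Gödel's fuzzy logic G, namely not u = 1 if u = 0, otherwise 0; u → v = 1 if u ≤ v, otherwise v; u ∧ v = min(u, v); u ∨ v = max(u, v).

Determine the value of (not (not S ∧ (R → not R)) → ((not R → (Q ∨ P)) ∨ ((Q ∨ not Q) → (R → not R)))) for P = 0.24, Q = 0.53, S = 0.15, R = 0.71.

not S: Gödel ¬ of 0.15 = 0 (operand ≠ 0)
not R: Gödel ¬ of 0.71 = 0 (operand ≠ 0)
(R → not R): 0.71 > 0, so result = 0
(not S ∧ (R → not R)) = min(0, 0) = 0
not (not S ∧ (R → not R)): Gödel ¬ of 0 = 1 (operand is 0)
not R: Gödel ¬ of 0.71 = 0 (operand ≠ 0)
(Q ∨ P) = max(0.53, 0.24) = 0.53
(not R → (Q ∨ P)): 0 ≤ 0.53, so result = 1
not Q: Gödel ¬ of 0.53 = 0 (operand ≠ 0)
(Q ∨ not Q) = max(0.53, 0) = 0.53
not R: Gödel ¬ of 0.71 = 0 (operand ≠ 0)
(R → not R): 0.71 > 0, so result = 0
((Q ∨ not Q) → (R → not R)): 0.53 > 0, so result = 0
((not R → (Q ∨ P)) ∨ ((Q ∨ not Q) → (R → not R))) = max(1, 0) = 1
(not (not S ∧ (R → not R)) → ((not R → (Q ∨ P)) ∨ ((Q ∨ not Q) → (R → not R)))): 1 ≤ 1, so result = 1

1.00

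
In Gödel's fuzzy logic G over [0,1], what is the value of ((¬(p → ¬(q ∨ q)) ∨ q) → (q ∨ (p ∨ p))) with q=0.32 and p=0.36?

0.36

(q ∨ q) = max(0.32, 0.32) = 0.32
¬(q ∨ q): Gödel ¬ of 0.32 = 0 (operand ≠ 0)
(p → ¬(q ∨ q)): 0.36 > 0, so result = 0
¬(p → ¬(q ∨ q)): Gödel ¬ of 0 = 1 (operand is 0)
(¬(p → ¬(q ∨ q)) ∨ q) = max(1, 0.32) = 1
(p ∨ p) = max(0.36, 0.36) = 0.36
(q ∨ (p ∨ p)) = max(0.32, 0.36) = 0.36
((¬(p → ¬(q ∨ q)) ∨ q) → (q ∨ (p ∨ p))): 1 > 0.36, so result = 0.36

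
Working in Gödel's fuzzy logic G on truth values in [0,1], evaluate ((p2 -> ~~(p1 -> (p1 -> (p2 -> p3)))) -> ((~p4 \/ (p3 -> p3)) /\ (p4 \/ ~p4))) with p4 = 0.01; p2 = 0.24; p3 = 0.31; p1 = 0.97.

0.01

(p2 -> p3): 0.24 ≤ 0.31, so result = 1
(p1 -> (p2 -> p3)): 0.97 ≤ 1, so result = 1
(p1 -> (p1 -> (p2 -> p3))): 0.97 ≤ 1, so result = 1
~(p1 -> (p1 -> (p2 -> p3))): Gödel ¬ of 1 = 0 (operand ≠ 0)
~~(p1 -> (p1 -> (p2 -> p3))): Gödel ¬ of 0 = 1 (operand is 0)
(p2 -> ~~(p1 -> (p1 -> (p2 -> p3)))): 0.24 ≤ 1, so result = 1
~p4: Gödel ¬ of 0.01 = 0 (operand ≠ 0)
(p3 -> p3): 0.31 ≤ 0.31, so result = 1
(~p4 \/ (p3 -> p3)) = max(0, 1) = 1
~p4: Gödel ¬ of 0.01 = 0 (operand ≠ 0)
(p4 \/ ~p4) = max(0.01, 0) = 0.01
((~p4 \/ (p3 -> p3)) /\ (p4 \/ ~p4)) = min(1, 0.01) = 0.01
((p2 -> ~~(p1 -> (p1 -> (p2 -> p3)))) -> ((~p4 \/ (p3 -> p3)) /\ (p4 \/ ~p4))): 1 > 0.01, so result = 0.01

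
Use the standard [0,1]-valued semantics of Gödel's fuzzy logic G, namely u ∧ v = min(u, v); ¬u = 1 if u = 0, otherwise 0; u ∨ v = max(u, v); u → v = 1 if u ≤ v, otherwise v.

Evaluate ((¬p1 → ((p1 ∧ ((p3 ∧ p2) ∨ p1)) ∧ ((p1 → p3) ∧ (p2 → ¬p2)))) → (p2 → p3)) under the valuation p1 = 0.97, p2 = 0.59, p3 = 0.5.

0.50

¬p1: Gödel ¬ of 0.97 = 0 (operand ≠ 0)
(p3 ∧ p2) = min(0.5, 0.59) = 0.5
((p3 ∧ p2) ∨ p1) = max(0.5, 0.97) = 0.97
(p1 ∧ ((p3 ∧ p2) ∨ p1)) = min(0.97, 0.97) = 0.97
(p1 → p3): 0.97 > 0.5, so result = 0.5
¬p2: Gödel ¬ of 0.59 = 0 (operand ≠ 0)
(p2 → ¬p2): 0.59 > 0, so result = 0
((p1 → p3) ∧ (p2 → ¬p2)) = min(0.5, 0) = 0
((p1 ∧ ((p3 ∧ p2) ∨ p1)) ∧ ((p1 → p3) ∧ (p2 → ¬p2))) = min(0.97, 0) = 0
(¬p1 → ((p1 ∧ ((p3 ∧ p2) ∨ p1)) ∧ ((p1 → p3) ∧ (p2 → ¬p2)))): 0 ≤ 0, so result = 1
(p2 → p3): 0.59 > 0.5, so result = 0.5
((¬p1 → ((p1 ∧ ((p3 ∧ p2) ∨ p1)) ∧ ((p1 → p3) ∧ (p2 → ¬p2)))) → (p2 → p3)): 1 > 0.5, so result = 0.5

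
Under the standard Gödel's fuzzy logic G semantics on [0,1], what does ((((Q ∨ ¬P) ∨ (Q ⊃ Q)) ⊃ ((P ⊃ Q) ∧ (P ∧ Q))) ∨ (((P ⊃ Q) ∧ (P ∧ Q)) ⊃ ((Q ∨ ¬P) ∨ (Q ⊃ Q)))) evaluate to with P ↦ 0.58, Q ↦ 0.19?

¬P: Gödel ¬ of 0.58 = 0 (operand ≠ 0)
(Q ∨ ¬P) = max(0.19, 0) = 0.19
(Q ⊃ Q): 0.19 ≤ 0.19, so result = 1
((Q ∨ ¬P) ∨ (Q ⊃ Q)) = max(0.19, 1) = 1
(P ⊃ Q): 0.58 > 0.19, so result = 0.19
(P ∧ Q) = min(0.58, 0.19) = 0.19
((P ⊃ Q) ∧ (P ∧ Q)) = min(0.19, 0.19) = 0.19
(((Q ∨ ¬P) ∨ (Q ⊃ Q)) ⊃ ((P ⊃ Q) ∧ (P ∧ Q))): 1 > 0.19, so result = 0.19
(P ⊃ Q): 0.58 > 0.19, so result = 0.19
(P ∧ Q) = min(0.58, 0.19) = 0.19
((P ⊃ Q) ∧ (P ∧ Q)) = min(0.19, 0.19) = 0.19
¬P: Gödel ¬ of 0.58 = 0 (operand ≠ 0)
(Q ∨ ¬P) = max(0.19, 0) = 0.19
(Q ⊃ Q): 0.19 ≤ 0.19, so result = 1
((Q ∨ ¬P) ∨ (Q ⊃ Q)) = max(0.19, 1) = 1
(((P ⊃ Q) ∧ (P ∧ Q)) ⊃ ((Q ∨ ¬P) ∨ (Q ⊃ Q))): 0.19 ≤ 1, so result = 1
((((Q ∨ ¬P) ∨ (Q ⊃ Q)) ⊃ ((P ⊃ Q) ∧ (P ∧ Q))) ∨ (((P ⊃ Q) ∧ (P ∧ Q)) ⊃ ((Q ∨ ¬P) ∨ (Q ⊃ Q)))) = max(0.19, 1) = 1

1.00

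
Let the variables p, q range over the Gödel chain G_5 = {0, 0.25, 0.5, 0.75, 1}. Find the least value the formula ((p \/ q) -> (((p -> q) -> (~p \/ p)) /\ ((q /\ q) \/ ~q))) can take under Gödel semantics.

0.25

The minimum is attained at p = 0.25, q = 0.5:
  (p \/ q) = max(0.25, 0.5) = 0.5
  (p -> q): 0.25 ≤ 0.5, so result = 1
  ~p: Gödel ¬ of 0.25 = 0 (operand ≠ 0)
  (~p \/ p) = max(0, 0.25) = 0.25
  ((p -> q) -> (~p \/ p)): 1 > 0.25, so result = 0.25
  (q /\ q) = min(0.5, 0.5) = 0.5
  ~q: Gödel ¬ of 0.5 = 0 (operand ≠ 0)
  ((q /\ q) \/ ~q) = max(0.5, 0) = 0.5
  (((p -> q) -> (~p \/ p)) /\ ((q /\ q) \/ ~q)) = min(0.25, 0.5) = 0.25
  ((p \/ q) -> (((p -> q) -> (~p \/ p)) /\ ((q /\ q) \/ ~q))): 0.5 > 0.25, so result = 0.25
Checking all 25 assignments confirms none give a value below 0.25.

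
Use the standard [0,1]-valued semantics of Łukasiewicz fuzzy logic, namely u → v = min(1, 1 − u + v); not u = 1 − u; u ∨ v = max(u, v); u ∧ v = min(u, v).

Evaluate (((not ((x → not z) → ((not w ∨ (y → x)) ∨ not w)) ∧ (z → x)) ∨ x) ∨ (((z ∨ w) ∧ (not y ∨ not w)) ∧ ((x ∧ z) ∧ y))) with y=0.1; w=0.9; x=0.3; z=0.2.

not z: Łukasiewicz ¬ gives 1 − 0.2 = 0.8
(x → not z): min(1, 1 − 0.3 + 0.8) = 1
not w: Łukasiewicz ¬ gives 1 − 0.9 = 0.1
(y → x): min(1, 1 − 0.1 + 0.3) = 1
(not w ∨ (y → x)) = max(0.1, 1) = 1
not w: Łukasiewicz ¬ gives 1 − 0.9 = 0.1
((not w ∨ (y → x)) ∨ not w) = max(1, 0.1) = 1
((x → not z) → ((not w ∨ (y → x)) ∨ not w)): min(1, 1 − 1 + 1) = 1
not ((x → not z) → ((not w ∨ (y → x)) ∨ not w)): Łukasiewicz ¬ gives 1 − 1 = 0
(z → x): min(1, 1 − 0.2 + 0.3) = 1
(not ((x → not z) → ((not w ∨ (y → x)) ∨ not w)) ∧ (z → x)) = min(0, 1) = 0
((not ((x → not z) → ((not w ∨ (y → x)) ∨ not w)) ∧ (z → x)) ∨ x) = max(0, 0.3) = 0.3
(z ∨ w) = max(0.2, 0.9) = 0.9
not y: Łukasiewicz ¬ gives 1 − 0.1 = 0.9
not w: Łukasiewicz ¬ gives 1 − 0.9 = 0.1
(not y ∨ not w) = max(0.9, 0.1) = 0.9
((z ∨ w) ∧ (not y ∨ not w)) = min(0.9, 0.9) = 0.9
(x ∧ z) = min(0.3, 0.2) = 0.2
((x ∧ z) ∧ y) = min(0.2, 0.1) = 0.1
(((z ∨ w) ∧ (not y ∨ not w)) ∧ ((x ∧ z) ∧ y)) = min(0.9, 0.1) = 0.1
(((not ((x → not z) → ((not w ∨ (y → x)) ∨ not w)) ∧ (z → x)) ∨ x) ∨ (((z ∨ w) ∧ (not y ∨ not w)) ∧ ((x ∧ z) ∧ y))) = max(0.3, 0.1) = 0.3

0.30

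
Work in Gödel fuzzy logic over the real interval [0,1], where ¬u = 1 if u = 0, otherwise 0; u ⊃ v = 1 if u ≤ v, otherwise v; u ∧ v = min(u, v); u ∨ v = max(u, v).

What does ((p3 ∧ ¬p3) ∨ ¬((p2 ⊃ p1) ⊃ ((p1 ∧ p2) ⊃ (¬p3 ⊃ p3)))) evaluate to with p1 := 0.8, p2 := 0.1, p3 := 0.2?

¬p3: Gödel ¬ of 0.2 = 0 (operand ≠ 0)
(p3 ∧ ¬p3) = min(0.2, 0) = 0
(p2 ⊃ p1): 0.1 ≤ 0.8, so result = 1
(p1 ∧ p2) = min(0.8, 0.1) = 0.1
¬p3: Gödel ¬ of 0.2 = 0 (operand ≠ 0)
(¬p3 ⊃ p3): 0 ≤ 0.2, so result = 1
((p1 ∧ p2) ⊃ (¬p3 ⊃ p3)): 0.1 ≤ 1, so result = 1
((p2 ⊃ p1) ⊃ ((p1 ∧ p2) ⊃ (¬p3 ⊃ p3))): 1 ≤ 1, so result = 1
¬((p2 ⊃ p1) ⊃ ((p1 ∧ p2) ⊃ (¬p3 ⊃ p3))): Gödel ¬ of 1 = 0 (operand ≠ 0)
((p3 ∧ ¬p3) ∨ ¬((p2 ⊃ p1) ⊃ ((p1 ∧ p2) ⊃ (¬p3 ⊃ p3)))) = max(0, 0) = 0

0.00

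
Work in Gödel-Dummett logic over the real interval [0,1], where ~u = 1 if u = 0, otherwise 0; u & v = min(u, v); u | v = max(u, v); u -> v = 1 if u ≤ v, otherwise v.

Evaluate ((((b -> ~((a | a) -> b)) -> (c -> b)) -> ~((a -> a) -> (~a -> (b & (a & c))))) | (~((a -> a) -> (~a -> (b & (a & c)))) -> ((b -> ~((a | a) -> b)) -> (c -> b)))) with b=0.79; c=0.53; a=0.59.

(a | a) = max(0.59, 0.59) = 0.59
((a | a) -> b): 0.59 ≤ 0.79, so result = 1
~((a | a) -> b): Gödel ¬ of 1 = 0 (operand ≠ 0)
(b -> ~((a | a) -> b)): 0.79 > 0, so result = 0
(c -> b): 0.53 ≤ 0.79, so result = 1
((b -> ~((a | a) -> b)) -> (c -> b)): 0 ≤ 1, so result = 1
(a -> a): 0.59 ≤ 0.59, so result = 1
~a: Gödel ¬ of 0.59 = 0 (operand ≠ 0)
(a & c) = min(0.59, 0.53) = 0.53
(b & (a & c)) = min(0.79, 0.53) = 0.53
(~a -> (b & (a & c))): 0 ≤ 0.53, so result = 1
((a -> a) -> (~a -> (b & (a & c)))): 1 ≤ 1, so result = 1
~((a -> a) -> (~a -> (b & (a & c)))): Gödel ¬ of 1 = 0 (operand ≠ 0)
(((b -> ~((a | a) -> b)) -> (c -> b)) -> ~((a -> a) -> (~a -> (b & (a & c))))): 1 > 0, so result = 0
(a -> a): 0.59 ≤ 0.59, so result = 1
~a: Gödel ¬ of 0.59 = 0 (operand ≠ 0)
(a & c) = min(0.59, 0.53) = 0.53
(b & (a & c)) = min(0.79, 0.53) = 0.53
(~a -> (b & (a & c))): 0 ≤ 0.53, so result = 1
((a -> a) -> (~a -> (b & (a & c)))): 1 ≤ 1, so result = 1
~((a -> a) -> (~a -> (b & (a & c)))): Gödel ¬ of 1 = 0 (operand ≠ 0)
(a | a) = max(0.59, 0.59) = 0.59
((a | a) -> b): 0.59 ≤ 0.79, so result = 1
~((a | a) -> b): Gödel ¬ of 1 = 0 (operand ≠ 0)
(b -> ~((a | a) -> b)): 0.79 > 0, so result = 0
(c -> b): 0.53 ≤ 0.79, so result = 1
((b -> ~((a | a) -> b)) -> (c -> b)): 0 ≤ 1, so result = 1
(~((a -> a) -> (~a -> (b & (a & c)))) -> ((b -> ~((a | a) -> b)) -> (c -> b))): 0 ≤ 1, so result = 1
((((b -> ~((a | a) -> b)) -> (c -> b)) -> ~((a -> a) -> (~a -> (b & (a & c))))) | (~((a -> a) -> (~a -> (b & (a & c)))) -> ((b -> ~((a | a) -> b)) -> (c -> b)))) = max(0, 1) = 1

1.00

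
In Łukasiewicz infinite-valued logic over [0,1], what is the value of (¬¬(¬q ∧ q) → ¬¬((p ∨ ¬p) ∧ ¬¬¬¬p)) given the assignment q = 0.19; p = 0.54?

1.00

¬q: Łukasiewicz ¬ gives 1 − 0.19 = 0.81
(¬q ∧ q) = min(0.81, 0.19) = 0.19
¬(¬q ∧ q): Łukasiewicz ¬ gives 1 − 0.19 = 0.81
¬¬(¬q ∧ q): Łukasiewicz ¬ gives 1 − 0.81 = 0.19
¬p: Łukasiewicz ¬ gives 1 − 0.54 = 0.46
(p ∨ ¬p) = max(0.54, 0.46) = 0.54
¬p: Łukasiewicz ¬ gives 1 − 0.54 = 0.46
¬¬p: Łukasiewicz ¬ gives 1 − 0.46 = 0.54
¬¬¬p: Łukasiewicz ¬ gives 1 − 0.54 = 0.46
¬¬¬¬p: Łukasiewicz ¬ gives 1 − 0.46 = 0.54
((p ∨ ¬p) ∧ ¬¬¬¬p) = min(0.54, 0.54) = 0.54
¬((p ∨ ¬p) ∧ ¬¬¬¬p): Łukasiewicz ¬ gives 1 − 0.54 = 0.46
¬¬((p ∨ ¬p) ∧ ¬¬¬¬p): Łukasiewicz ¬ gives 1 − 0.46 = 0.54
(¬¬(¬q ∧ q) → ¬¬((p ∨ ¬p) ∧ ¬¬¬¬p)): min(1, 1 − 0.19 + 0.54) = 1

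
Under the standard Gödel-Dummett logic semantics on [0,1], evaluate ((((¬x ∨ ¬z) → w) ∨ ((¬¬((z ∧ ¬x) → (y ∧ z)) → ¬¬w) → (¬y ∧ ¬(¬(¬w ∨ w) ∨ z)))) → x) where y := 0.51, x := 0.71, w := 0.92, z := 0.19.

0.71

¬x: Gödel ¬ of 0.71 = 0 (operand ≠ 0)
¬z: Gödel ¬ of 0.19 = 0 (operand ≠ 0)
(¬x ∨ ¬z) = max(0, 0) = 0
((¬x ∨ ¬z) → w): 0 ≤ 0.92, so result = 1
¬x: Gödel ¬ of 0.71 = 0 (operand ≠ 0)
(z ∧ ¬x) = min(0.19, 0) = 0
(y ∧ z) = min(0.51, 0.19) = 0.19
((z ∧ ¬x) → (y ∧ z)): 0 ≤ 0.19, so result = 1
¬((z ∧ ¬x) → (y ∧ z)): Gödel ¬ of 1 = 0 (operand ≠ 0)
¬¬((z ∧ ¬x) → (y ∧ z)): Gödel ¬ of 0 = 1 (operand is 0)
¬w: Gödel ¬ of 0.92 = 0 (operand ≠ 0)
¬¬w: Gödel ¬ of 0 = 1 (operand is 0)
(¬¬((z ∧ ¬x) → (y ∧ z)) → ¬¬w): 1 ≤ 1, so result = 1
¬y: Gödel ¬ of 0.51 = 0 (operand ≠ 0)
¬w: Gödel ¬ of 0.92 = 0 (operand ≠ 0)
(¬w ∨ w) = max(0, 0.92) = 0.92
¬(¬w ∨ w): Gödel ¬ of 0.92 = 0 (operand ≠ 0)
(¬(¬w ∨ w) ∨ z) = max(0, 0.19) = 0.19
¬(¬(¬w ∨ w) ∨ z): Gödel ¬ of 0.19 = 0 (operand ≠ 0)
(¬y ∧ ¬(¬(¬w ∨ w) ∨ z)) = min(0, 0) = 0
((¬¬((z ∧ ¬x) → (y ∧ z)) → ¬¬w) → (¬y ∧ ¬(¬(¬w ∨ w) ∨ z))): 1 > 0, so result = 0
(((¬x ∨ ¬z) → w) ∨ ((¬¬((z ∧ ¬x) → (y ∧ z)) → ¬¬w) → (¬y ∧ ¬(¬(¬w ∨ w) ∨ z)))) = max(1, 0) = 1
((((¬x ∨ ¬z) → w) ∨ ((¬¬((z ∧ ¬x) → (y ∧ z)) → ¬¬w) → (¬y ∧ ¬(¬(¬w ∨ w) ∨ z)))) → x): 1 > 0.71, so result = 0.71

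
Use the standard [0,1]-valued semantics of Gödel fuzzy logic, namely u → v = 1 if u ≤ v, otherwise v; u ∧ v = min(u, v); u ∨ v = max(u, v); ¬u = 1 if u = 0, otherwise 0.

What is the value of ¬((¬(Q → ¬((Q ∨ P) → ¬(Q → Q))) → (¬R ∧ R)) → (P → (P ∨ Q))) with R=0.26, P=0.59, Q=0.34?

(Q ∨ P) = max(0.34, 0.59) = 0.59
(Q → Q): 0.34 ≤ 0.34, so result = 1
¬(Q → Q): Gödel ¬ of 1 = 0 (operand ≠ 0)
((Q ∨ P) → ¬(Q → Q)): 0.59 > 0, so result = 0
¬((Q ∨ P) → ¬(Q → Q)): Gödel ¬ of 0 = 1 (operand is 0)
(Q → ¬((Q ∨ P) → ¬(Q → Q))): 0.34 ≤ 1, so result = 1
¬(Q → ¬((Q ∨ P) → ¬(Q → Q))): Gödel ¬ of 1 = 0 (operand ≠ 0)
¬R: Gödel ¬ of 0.26 = 0 (operand ≠ 0)
(¬R ∧ R) = min(0, 0.26) = 0
(¬(Q → ¬((Q ∨ P) → ¬(Q → Q))) → (¬R ∧ R)): 0 ≤ 0, so result = 1
(P ∨ Q) = max(0.59, 0.34) = 0.59
(P → (P ∨ Q)): 0.59 ≤ 0.59, so result = 1
((¬(Q → ¬((Q ∨ P) → ¬(Q → Q))) → (¬R ∧ R)) → (P → (P ∨ Q))): 1 ≤ 1, so result = 1
¬((¬(Q → ¬((Q ∨ P) → ¬(Q → Q))) → (¬R ∧ R)) → (P → (P ∨ Q))): Gödel ¬ of 1 = 0 (operand ≠ 0)

0.00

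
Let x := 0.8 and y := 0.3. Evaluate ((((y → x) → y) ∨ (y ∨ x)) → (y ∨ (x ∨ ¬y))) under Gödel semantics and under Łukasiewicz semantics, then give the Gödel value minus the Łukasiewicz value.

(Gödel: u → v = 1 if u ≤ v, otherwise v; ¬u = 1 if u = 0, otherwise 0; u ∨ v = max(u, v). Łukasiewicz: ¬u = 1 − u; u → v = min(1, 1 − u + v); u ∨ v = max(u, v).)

Gödel evaluation:
  (y → x): 0.3 ≤ 0.8, so result = 1
  ((y → x) → y): 1 > 0.3, so result = 0.3
  (y ∨ x) = max(0.3, 0.8) = 0.8
  (((y → x) → y) ∨ (y ∨ x)) = max(0.3, 0.8) = 0.8
  ¬y: Gödel ¬ of 0.3 = 0 (operand ≠ 0)
  (x ∨ ¬y) = max(0.8, 0) = 0.8
  (y ∨ (x ∨ ¬y)) = max(0.3, 0.8) = 0.8
  ((((y → x) → y) ∨ (y ∨ x)) → (y ∨ (x ∨ ¬y))): 0.8 ≤ 0.8, so result = 1
  Gödel value = 1
Łukasiewicz evaluation:
  (y → x): min(1, 1 − 0.3 + 0.8) = 1
  ((y → x) → y): min(1, 1 − 1 + 0.3) = 0.3
  (y ∨ x) = max(0.3, 0.8) = 0.8
  (((y → x) → y) ∨ (y ∨ x)) = max(0.3, 0.8) = 0.8
  ¬y: Łukasiewicz ¬ gives 1 − 0.3 = 0.7
  (x ∨ ¬y) = max(0.8, 0.7) = 0.8
  (y ∨ (x ∨ ¬y)) = max(0.3, 0.8) = 0.8
  ((((y → x) → y) ∨ (y ∨ x)) → (y ∨ (x ∨ ¬y))): min(1, 1 − 0.8 + 0.8) = 1
  Łukasiewicz value = 1
Difference: 1 − 1 = 0.00

0.00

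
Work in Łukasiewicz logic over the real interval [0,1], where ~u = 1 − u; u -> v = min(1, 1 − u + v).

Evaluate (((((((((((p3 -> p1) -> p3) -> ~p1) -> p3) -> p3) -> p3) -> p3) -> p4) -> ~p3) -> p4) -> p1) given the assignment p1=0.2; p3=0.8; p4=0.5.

0.20

(p3 -> p1): min(1, 1 − 0.8 + 0.2) = 0.4
((p3 -> p1) -> p3): min(1, 1 − 0.4 + 0.8) = 1
~p1: Łukasiewicz ¬ gives 1 − 0.2 = 0.8
(((p3 -> p1) -> p3) -> ~p1): min(1, 1 − 1 + 0.8) = 0.8
((((p3 -> p1) -> p3) -> ~p1) -> p3): min(1, 1 − 0.8 + 0.8) = 1
(((((p3 -> p1) -> p3) -> ~p1) -> p3) -> p3): min(1, 1 − 1 + 0.8) = 0.8
((((((p3 -> p1) -> p3) -> ~p1) -> p3) -> p3) -> p3): min(1, 1 − 0.8 + 0.8) = 1
(((((((p3 -> p1) -> p3) -> ~p1) -> p3) -> p3) -> p3) -> p3): min(1, 1 − 1 + 0.8) = 0.8
((((((((p3 -> p1) -> p3) -> ~p1) -> p3) -> p3) -> p3) -> p3) -> p4): min(1, 1 − 0.8 + 0.5) = 0.7
~p3: Łukasiewicz ¬ gives 1 − 0.8 = 0.2
(((((((((p3 -> p1) -> p3) -> ~p1) -> p3) -> p3) -> p3) -> p3) -> p4) -> ~p3): min(1, 1 − 0.7 + 0.2) = 0.5
((((((((((p3 -> p1) -> p3) -> ~p1) -> p3) -> p3) -> p3) -> p3) -> p4) -> ~p3) -> p4): min(1, 1 − 0.5 + 0.5) = 1
(((((((((((p3 -> p1) -> p3) -> ~p1) -> p3) -> p3) -> p3) -> p3) -> p4) -> ~p3) -> p4) -> p1): min(1, 1 − 1 + 0.2) = 0.2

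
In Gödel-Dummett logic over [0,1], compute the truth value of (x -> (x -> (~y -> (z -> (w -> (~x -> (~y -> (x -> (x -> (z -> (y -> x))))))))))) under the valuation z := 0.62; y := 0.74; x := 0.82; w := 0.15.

~y: Gödel ¬ of 0.74 = 0 (operand ≠ 0)
~x: Gödel ¬ of 0.82 = 0 (operand ≠ 0)
~y: Gödel ¬ of 0.74 = 0 (operand ≠ 0)
(y -> x): 0.74 ≤ 0.82, so result = 1
(z -> (y -> x)): 0.62 ≤ 1, so result = 1
(x -> (z -> (y -> x))): 0.82 ≤ 1, so result = 1
(x -> (x -> (z -> (y -> x)))): 0.82 ≤ 1, so result = 1
(~y -> (x -> (x -> (z -> (y -> x))))): 0 ≤ 1, so result = 1
(~x -> (~y -> (x -> (x -> (z -> (y -> x)))))): 0 ≤ 1, so result = 1
(w -> (~x -> (~y -> (x -> (x -> (z -> (y -> x))))))): 0.15 ≤ 1, so result = 1
(z -> (w -> (~x -> (~y -> (x -> (x -> (z -> (y -> x)))))))): 0.62 ≤ 1, so result = 1
(~y -> (z -> (w -> (~x -> (~y -> (x -> (x -> (z -> (y -> x))))))))): 0 ≤ 1, so result = 1
(x -> (~y -> (z -> (w -> (~x -> (~y -> (x -> (x -> (z -> (y -> x)))))))))): 0.82 ≤ 1, so result = 1
(x -> (x -> (~y -> (z -> (w -> (~x -> (~y -> (x -> (x -> (z -> (y -> x))))))))))): 0.82 ≤ 1, so result = 1

1.00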